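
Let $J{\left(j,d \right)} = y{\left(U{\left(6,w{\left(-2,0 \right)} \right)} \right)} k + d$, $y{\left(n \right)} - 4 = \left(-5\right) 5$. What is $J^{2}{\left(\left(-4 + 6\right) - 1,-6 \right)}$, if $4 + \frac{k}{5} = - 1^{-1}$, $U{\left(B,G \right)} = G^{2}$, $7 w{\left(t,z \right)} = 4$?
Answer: $269361$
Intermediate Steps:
$w{\left(t,z \right)} = \frac{4}{7}$ ($w{\left(t,z \right)} = \frac{1}{7} \cdot 4 = \frac{4}{7}$)
$y{\left(n \right)} = -21$ ($y{\left(n \right)} = 4 - 25 = -21$)
$k = -25$ ($k = -20 + 5 \left(- 1^{-1}\right) = -20 + 5 \left(\left(-1\right) 1\right) = -20 + 5 \left(-1\right) = -20 - 5 = -25$)
$J{\left(j,d \right)} = 525 + d$ ($J{\left(j,d \right)} = \left(-21\right) \left(-25\right) + d = 525 + d$)
$J^{2}{\left(\left(-4 + 6\right) - 1,-6 \right)} = \left(525 - 6\right)^{2} = 519^{2} = 269361$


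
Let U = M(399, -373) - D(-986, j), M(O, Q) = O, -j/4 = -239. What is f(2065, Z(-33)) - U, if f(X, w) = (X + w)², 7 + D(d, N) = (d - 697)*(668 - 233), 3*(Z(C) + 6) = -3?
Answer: 3502853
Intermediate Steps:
j = 956 (j = -4*(-239) = 956)
Z(C) = -7 (Z(C) = -6 + (⅓)*(-3) = -6 - 1 = -7)
D(d, N) = -303202 + 435*d (D(d, N) = -7 + (d - 697)*(668 - 233) = -7 + (-697 + d)*435 = -7 + (-303195 + 435*d) = -303202 + 435*d)
U = 732511 (U = 399 - (-303202 + 435*(-986)) = 399 - (-303202 - 428910) = 399 - 1*(-732112) = 399 + 732112 = 732511)
f(2065, Z(-33)) - U = (2065 - 7)² - 1*732511 = 2058² - 732511 = 4235364 - 732511 = 3502853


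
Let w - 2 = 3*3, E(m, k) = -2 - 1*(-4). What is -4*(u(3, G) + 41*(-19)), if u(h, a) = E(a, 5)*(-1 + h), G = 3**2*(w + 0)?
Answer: 3100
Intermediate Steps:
E(m, k) = 2 (E(m, k) = -2 + 4 = 2)
w = 11 (w = 2 + 3*3 = 2 + 9 = 11)
G = 99 (G = 3**2*(11 + 0) = 9*11 = 99)
u(h, a) = -2 + 2*h (u(h, a) = 2*(-1 + h) = -2 + 2*h)
-4*(u(3, G) + 41*(-19)) = -4*((-2 + 2*3) + 41*(-19)) = -4*((-2 + 6) - 779) = -4*(4 - 779) = -4*(-775) = 3100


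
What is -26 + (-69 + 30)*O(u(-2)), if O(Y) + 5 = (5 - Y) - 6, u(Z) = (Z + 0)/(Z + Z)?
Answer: 455/2 ≈ 227.50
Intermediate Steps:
u(Z) = ½ (u(Z) = Z/((2*Z)) = Z*(1/(2*Z)) = ½)
O(Y) = -6 - Y (O(Y) = -5 + ((5 - Y) - 6) = -5 + (-1 - Y) = -6 - Y)
-26 + (-69 + 30)*O(u(-2)) = -26 + (-69 + 30)*(-6 - 1*½) = -26 - 39*(-6 - ½) = -26 - 39*(-13/2) = -26 + 507/2 = 455/2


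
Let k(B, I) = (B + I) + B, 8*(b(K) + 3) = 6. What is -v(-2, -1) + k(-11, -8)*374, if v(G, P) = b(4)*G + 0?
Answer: -22449/2 ≈ -11225.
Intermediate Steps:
b(K) = -9/4 (b(K) = -3 + (⅛)*6 = -3 + ¾ = -9/4)
k(B, I) = I + 2*B
v(G, P) = -9*G/4 (v(G, P) = -9*G/4 + 0 = -9*G/4)
-v(-2, -1) + k(-11, -8)*374 = -(-9)*(-2)/4 + (-8 + 2*(-11))*374 = -1*9/2 + (-8 - 22)*374 = -9/2 - 30*374 = -9/2 - 11220 = -22449/2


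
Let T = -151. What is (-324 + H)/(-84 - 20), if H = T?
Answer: 475/104 ≈ 4.5673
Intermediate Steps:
H = -151
(-324 + H)/(-84 - 20) = (-324 - 151)/(-84 - 20) = -475/(-104) = -475*(-1/104) = 475/104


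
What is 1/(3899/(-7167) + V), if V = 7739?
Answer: 7167/55461514 ≈ 0.00012922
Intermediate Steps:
1/(3899/(-7167) + V) = 1/(3899/(-7167) + 7739) = 1/(3899*(-1/7167) + 7739) = 1/(-3899/7167 + 7739) = 1/(55461514/7167) = 7167/55461514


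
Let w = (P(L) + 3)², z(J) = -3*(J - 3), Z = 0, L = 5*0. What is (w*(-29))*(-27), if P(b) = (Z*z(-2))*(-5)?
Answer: 7047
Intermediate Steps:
L = 0
z(J) = 9 - 3*J (z(J) = -3*(-3 + J) = 9 - 3*J)
P(b) = 0 (P(b) = (0*(9 - 3*(-2)))*(-5) = (0*(9 + 6))*(-5) = (0*15)*(-5) = 0*(-5) = 0)
w = 9 (w = (0 + 3)² = 3² = 9)
(w*(-29))*(-27) = (9*(-29))*(-27) = -261*(-27) = 7047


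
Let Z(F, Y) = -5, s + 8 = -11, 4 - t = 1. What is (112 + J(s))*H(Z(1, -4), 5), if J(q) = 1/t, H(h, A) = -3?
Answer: -337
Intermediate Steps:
t = 3 (t = 4 - 1*1 = 4 - 1 = 3)
s = -19 (s = -8 - 11 = -19)
J(q) = ⅓ (J(q) = 1/3 = 1*(⅓) = ⅓)
(112 + J(s))*H(Z(1, -4), 5) = (112 + ⅓)*(-3) = (337/3)*(-3) = -337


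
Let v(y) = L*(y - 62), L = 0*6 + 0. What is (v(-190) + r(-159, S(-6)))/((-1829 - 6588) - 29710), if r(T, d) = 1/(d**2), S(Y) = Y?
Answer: -1/1372572 ≈ -7.2856e-7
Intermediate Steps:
L = 0 (L = 0 + 0 = 0)
v(y) = 0 (v(y) = 0*(y - 62) = 0*(-62 + y) = 0)
r(T, d) = d**(-2)
(v(-190) + r(-159, S(-6)))/((-1829 - 6588) - 29710) = (0 + (-6)**(-2))/((-1829 - 6588) - 29710) = (0 + 1/36)/(-8417 - 29710) = (1/36)/(-38127) = (1/36)*(-1/38127) = -1/1372572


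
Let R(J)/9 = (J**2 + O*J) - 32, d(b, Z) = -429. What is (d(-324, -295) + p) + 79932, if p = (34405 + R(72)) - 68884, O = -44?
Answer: 62880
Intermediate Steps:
R(J) = -288 - 396*J + 9*J**2 (R(J) = 9*((J**2 - 44*J) - 32) = 9*(-32 + J**2 - 44*J) = -288 - 396*J + 9*J**2)
p = -16623 (p = (34405 + (-288 - 396*72 + 9*72**2)) - 68884 = (34405 + (-288 - 28512 + 9*5184)) - 68884 = (34405 + (-288 - 28512 + 46656)) - 68884 = (34405 + 17856) - 68884 = 52261 - 68884 = -16623)
(d(-324, -295) + p) + 79932 = (-429 - 16623) + 79932 = -17052 + 79932 = 62880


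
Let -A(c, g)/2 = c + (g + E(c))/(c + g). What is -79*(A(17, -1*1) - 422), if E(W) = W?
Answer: 36182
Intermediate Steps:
A(c, g) = -2 - 2*c (A(c, g) = -2*(c + (g + c)/(c + g)) = -2*(c + (c + g)/(c + g)) = -2*(c + 1) = -2*(1 + c) = -2 - 2*c)
-79*(A(17, -1*1) - 422) = -79*((-2 - 2*17) - 422) = -79*((-2 - 34) - 422) = -79*(-36 - 422) = -79*(-458) = 36182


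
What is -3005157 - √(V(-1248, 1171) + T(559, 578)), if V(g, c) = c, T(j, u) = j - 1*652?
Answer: -3005157 - 7*√22 ≈ -3.0052e+6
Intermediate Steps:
T(j, u) = -652 + j (T(j, u) = j - 652 = -652 + j)
-3005157 - √(V(-1248, 1171) + T(559, 578)) = -3005157 - √(1171 + (-652 + 559)) = -3005157 - √(1171 - 93) = -3005157 - √1078 = -3005157 - 7*√22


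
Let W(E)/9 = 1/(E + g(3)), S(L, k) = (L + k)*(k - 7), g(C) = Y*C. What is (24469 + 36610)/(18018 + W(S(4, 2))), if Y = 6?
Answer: 244316/72069 ≈ 3.3900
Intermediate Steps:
g(C) = 6*C
S(L, k) = (-7 + k)*(L + k) (S(L, k) = (L + k)*(-7 + k) = (-7 + k)*(L + k))
W(E) = 9/(18 + E) (W(E) = 9/(E + 6*3) = 9/(E + 18) = 9/(18 + E))
(24469 + 36610)/(18018 + W(S(4, 2))) = (24469 + 36610)/(18018 + 9/(18 + (2**2 - 7*4 - 7*2 + 4*2))) = 61079/(18018 + 9/(18 + (4 - 28 - 14 + 8))) = 61079/(18018 + 9/(18 - 30)) = 61079/(18018 + 9/(-12)) = 61079/(18018 + 9*(-1/12)) = 61079/(18018 - 3/4) = 61079/(72069/4) = 61079*(4/72069) = 244316/72069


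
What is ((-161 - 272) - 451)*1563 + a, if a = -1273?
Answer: -1382965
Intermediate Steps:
((-161 - 272) - 451)*1563 + a = ((-161 - 272) - 451)*1563 - 1273 = (-433 - 451)*1563 - 1273 = -884*1563 - 1273 = -1381692 - 1273 = -1382965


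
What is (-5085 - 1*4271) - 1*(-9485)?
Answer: 129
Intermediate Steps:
(-5085 - 1*4271) - 1*(-9485) = (-5085 - 4271) + 9485 = -9356 + 9485 = 129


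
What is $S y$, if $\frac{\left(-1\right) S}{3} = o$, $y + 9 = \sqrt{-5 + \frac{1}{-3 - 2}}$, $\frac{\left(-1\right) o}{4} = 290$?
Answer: $-31320 + 696 i \sqrt{130} \approx -31320.0 + 7935.6 i$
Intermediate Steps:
$o = -1160$ ($o = \left(-4\right) 290 = -1160$)
$y = -9 + \frac{i \sqrt{130}}{5}$ ($y = -9 + \sqrt{-5 + \frac{1}{-3 - 2}} = -9 + \sqrt{-5 + \frac{1}{-5}} = -9 + \sqrt{-5 - \frac{1}{5}} = -9 + \sqrt{- \frac{26}{5}} = -9 + \frac{i \sqrt{130}}{5} \approx -9.0 + 2.2803 i$)
$S = 3480$ ($S = \left(-3\right) \left(-1160\right) = 3480$)
$S y = 3480 \left(-9 + \frac{i \sqrt{130}}{5}\right) = -31320 + 696 i \sqrt{130}$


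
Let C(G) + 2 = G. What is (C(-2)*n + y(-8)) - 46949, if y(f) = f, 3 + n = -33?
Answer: -46813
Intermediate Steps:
n = -36 (n = -3 - 33 = -36)
C(G) = -2 + G
(C(-2)*n + y(-8)) - 46949 = ((-2 - 2)*(-36) - 8) - 46949 = (-4*(-36) - 8) - 46949 = (144 - 8) - 46949 = 136 - 46949 = -46813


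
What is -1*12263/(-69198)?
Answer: 12263/69198 ≈ 0.17722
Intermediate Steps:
-1*12263/(-69198) = -12263*(-1/69198) = 12263/69198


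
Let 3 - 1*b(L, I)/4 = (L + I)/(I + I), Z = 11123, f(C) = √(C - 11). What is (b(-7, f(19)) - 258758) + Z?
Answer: -247625 + 7*√2/2 ≈ -2.4762e+5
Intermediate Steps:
f(C) = √(-11 + C)
b(L, I) = 12 - 2*(I + L)/I (b(L, I) = 12 - 4*(L + I)/(I + I) = 12 - 4*(I + L)/(2*I) = 12 - 4*(I + L)*1/(2*I) = 12 - 2*(I + L)/I)
(b(-7, f(19)) - 258758) + Z = ((10 - 2*(-7)/√(-11 + 19)) - 258758) + 11123 = ((10 - 2*(-7)/√8) - 258758) + 11123 = ((10 - 2*(-7)/2*√2) - 258758) + 11123 = ((10 - 2*(-7)*√2/4) - 258758) + 11123 = ((10 + 7*√2/2) - 258758) + 11123 = (-258748 + 7*√2/2) + 11123 = -247625 + 7*√2/2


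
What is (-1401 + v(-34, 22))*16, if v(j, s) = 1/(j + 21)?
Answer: -291424/13 ≈ -22417.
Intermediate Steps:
v(j, s) = 1/(21 + j)
(-1401 + v(-34, 22))*16 = (-1401 + 1/(21 - 34))*16 = (-1401 + 1/(-13))*16 = (-1401 - 1/13)*16 = -18214/13*16 = -291424/13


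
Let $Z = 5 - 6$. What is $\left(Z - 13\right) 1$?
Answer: $-14$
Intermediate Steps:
$Z = -1$ ($Z = 5 - 6 = -1$)
$\left(Z - 13\right) 1 = \left(-1 - 13\right) 1 = \left(-14\right) 1 = -14$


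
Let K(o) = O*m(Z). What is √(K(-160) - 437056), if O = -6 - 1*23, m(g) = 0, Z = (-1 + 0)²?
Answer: 8*I*√6829 ≈ 661.1*I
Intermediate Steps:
Z = 1 (Z = (-1)² = 1)
O = -29 (O = -6 - 23 = -29)
K(o) = 0 (K(o) = -29*0 = 0)
√(K(-160) - 437056) = √(0 - 437056) = √(-437056) = 8*I*√6829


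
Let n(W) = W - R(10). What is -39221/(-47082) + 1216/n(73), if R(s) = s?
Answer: 2843935/141246 ≈ 20.135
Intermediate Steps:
n(W) = -10 + W (n(W) = W - 1*10 = W - 10 = -10 + W)
-39221/(-47082) + 1216/n(73) = -39221/(-47082) + 1216/(-10 + 73) = -39221*(-1/47082) + 1216/63 = 5603/6726 + 1216*(1/63) = 5603/6726 + 1216/63 = 2843935/141246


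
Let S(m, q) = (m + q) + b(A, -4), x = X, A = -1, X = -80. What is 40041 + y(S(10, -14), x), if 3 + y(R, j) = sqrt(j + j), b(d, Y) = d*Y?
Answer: 40038 + 4*I*sqrt(10) ≈ 40038.0 + 12.649*I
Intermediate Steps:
x = -80
b(d, Y) = Y*d
S(m, q) = 4 + m + q (S(m, q) = (m + q) - 4*(-1) = (m + q) + 4 = 4 + m + q)
y(R, j) = -3 + sqrt(2)*sqrt(j) (y(R, j) = -3 + sqrt(j + j) = -3 + sqrt(2*j) = -3 + sqrt(2)*sqrt(j))
40041 + y(S(10, -14), x) = 40041 + (-3 + sqrt(2)*sqrt(-80)) = 40041 + (-3 + sqrt(2)*(4*I*sqrt(5))) = 40041 + (-3 + 4*I*sqrt(10)) = 40038 + 4*I*sqrt(10)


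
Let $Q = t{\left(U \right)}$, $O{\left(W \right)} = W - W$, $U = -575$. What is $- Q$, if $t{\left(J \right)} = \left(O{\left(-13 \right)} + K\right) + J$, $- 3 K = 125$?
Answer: $\frac{1850}{3} \approx 616.67$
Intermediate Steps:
$K = - \frac{125}{3}$ ($K = \left(- \frac{1}{3}\right) 125 = - \frac{125}{3} \approx -41.667$)
$O{\left(W \right)} = 0$
$t{\left(J \right)} = - \frac{125}{3} + J$ ($t{\left(J \right)} = \left(0 - \frac{125}{3}\right) + J = - \frac{125}{3} + J$)
$Q = - \frac{1850}{3}$ ($Q = - \frac{125}{3} - 575 = - \frac{1850}{3} \approx -616.67$)
$- Q = \left(-1\right) \left(- \frac{1850}{3}\right) = \frac{1850}{3}$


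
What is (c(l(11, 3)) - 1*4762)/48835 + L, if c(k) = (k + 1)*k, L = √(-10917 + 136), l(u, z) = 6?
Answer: -944/9767 + I*√10781 ≈ -0.096652 + 103.83*I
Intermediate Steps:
L = I*√10781 (L = √(-10781) = I*√10781 ≈ 103.83*I)
c(k) = k*(1 + k) (c(k) = (1 + k)*k = k*(1 + k))
(c(l(11, 3)) - 1*4762)/48835 + L = (6*(1 + 6) - 1*4762)/48835 + I*√10781 = (6*7 - 4762)*(1/48835) + I*√10781 = (42 - 4762)*(1/48835) + I*√10781 = -4720*1/48835 + I*√10781 = -944/9767 + I*√10781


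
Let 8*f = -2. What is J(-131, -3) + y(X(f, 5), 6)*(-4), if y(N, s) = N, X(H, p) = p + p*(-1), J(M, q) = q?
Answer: -3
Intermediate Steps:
f = -¼ (f = (⅛)*(-2) = -¼ ≈ -0.25000)
X(H, p) = 0 (X(H, p) = p - p = 0)
J(-131, -3) + y(X(f, 5), 6)*(-4) = -3 + 0*(-4) = -3 + 0 = -3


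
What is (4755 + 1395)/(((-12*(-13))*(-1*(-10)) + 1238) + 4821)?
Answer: 6150/7619 ≈ 0.80719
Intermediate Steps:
(4755 + 1395)/(((-12*(-13))*(-1*(-10)) + 1238) + 4821) = 6150/((156*10 + 1238) + 4821) = 6150/((1560 + 1238) + 4821) = 6150/(2798 + 4821) = 6150/7619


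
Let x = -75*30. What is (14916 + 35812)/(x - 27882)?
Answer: -12682/7533 ≈ -1.6835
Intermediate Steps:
x = -2250
(14916 + 35812)/(x - 27882) = (14916 + 35812)/(-2250 - 27882) = 50728/(-30132) = 50728*(-1/30132) = -12682/7533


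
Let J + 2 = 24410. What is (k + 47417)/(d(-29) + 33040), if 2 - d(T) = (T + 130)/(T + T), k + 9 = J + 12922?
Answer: 4914804/1916537 ≈ 2.5644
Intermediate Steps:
J = 24408 (J = -2 + 24410 = 24408)
k = 37321 (k = -9 + (24408 + 12922) = -9 + 37330 = 37321)
d(T) = 2 - (130 + T)/(2*T) (d(T) = 2 - (T + 130)/(T + T) = 2 - (130 + T)/(2*T))
(k + 47417)/(d(-29) + 33040) = (37321 + 47417)/((3/2 - 65/(-29)) + 33040) = 84738/((3/2 - 65*(-1/29)) + 33040) = 84738/((3/2 + 65/29) + 33040) = 84738/(217/58 + 33040) = 84738/(1916537/58) = 84738*(58/1916537) = 4914804/1916537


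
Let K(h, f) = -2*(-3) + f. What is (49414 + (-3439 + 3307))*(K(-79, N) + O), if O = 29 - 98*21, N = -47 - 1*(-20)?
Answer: -101028100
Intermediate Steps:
N = -27 (N = -47 + 20 = -27)
K(h, f) = 6 + f
O = -2029 (O = 29 - 2058 = -2029)
(49414 + (-3439 + 3307))*(K(-79, N) + O) = (49414 + (-3439 + 3307))*((6 - 27) - 2029) = (49414 - 132)*(-21 - 2029) = 49282*(-2050) = -101028100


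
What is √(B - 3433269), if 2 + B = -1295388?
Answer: I*√4728659 ≈ 2174.5*I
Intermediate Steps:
B = -1295390 (B = -2 - 1295388 = -1295390)
√(B - 3433269) = √(-1295390 - 3433269) = √(-4728659) = I*√4728659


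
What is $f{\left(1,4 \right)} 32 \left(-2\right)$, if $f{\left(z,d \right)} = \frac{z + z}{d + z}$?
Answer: $- \frac{128}{5} \approx -25.6$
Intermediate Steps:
$f{\left(z,d \right)} = \frac{2 z}{d + z}$
$f{\left(1,4 \right)} 32 \left(-2\right) = 2 \cdot 1 \frac{1}{4 + 1} \cdot 32 \left(-2\right) = 2 \cdot 1 \cdot \frac{1}{5} \cdot 32 \left(-2\right) = \frac{2}{5} \cdot 32 \left(-2\right) = \frac{64}{5} \left(-2\right) = - \frac{128}{5}$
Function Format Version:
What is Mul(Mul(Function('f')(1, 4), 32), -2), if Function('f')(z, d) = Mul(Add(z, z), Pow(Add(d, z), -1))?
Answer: Rational(-128, 5) ≈ -25.600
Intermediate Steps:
Function('f')(z, d) = Mul(2, z, Pow(Add(d, z), -1)) (Function('f')(z, d) = Mul(Mul(2, z), Pow(Add(d, z), -1)) = Mul(2, z, Pow(Add(d, z), -1)))
Mul(Mul(Function('f')(1, 4), 32), -2) = Mul(Mul(Mul(2, 1, Pow(Add(4, 1), -1)), 32), -2) = Mul(Mul(Mul(2, 1, Pow(5, -1)), 32), -2) = Mul(Mul(Mul(2, 1, Rational(1, 5)), 32), -2) = Mul(Mul(Rational(2, 5), 32), -2) = Mul(Rational(64, 5), -2) = Rational(-128, 5)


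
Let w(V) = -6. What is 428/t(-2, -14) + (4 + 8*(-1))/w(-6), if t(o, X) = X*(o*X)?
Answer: -125/294 ≈ -0.42517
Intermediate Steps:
t(o, X) = o*X² (t(o, X) = X*(X*o) = o*X²)
428/t(-2, -14) + (4 + 8*(-1))/w(-6) = 428/((-2*(-14)²)) + (4 + 8*(-1))/(-6) = 428/((-2*196)) + (4 - 8)*(-⅙) = 428/(-392) - 4*(-⅙) = 428*(-1/392) + ⅔ = -107/98 + ⅔ = -125/294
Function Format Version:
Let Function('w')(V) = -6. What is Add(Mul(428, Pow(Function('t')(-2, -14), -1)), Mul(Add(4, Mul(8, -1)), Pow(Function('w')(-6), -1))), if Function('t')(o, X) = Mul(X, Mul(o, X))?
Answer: Rational(-125, 294) ≈ -0.42517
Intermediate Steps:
Function('t')(o, X) = Mul(o, Pow(X, 2)) (Function('t')(o, X) = Mul(X, Mul(X, o)) = Mul(o, Pow(X, 2)))
Add(Mul(428, Pow(Function('t')(-2, -14), -1)), Mul(Add(4, Mul(8, -1)), Pow(Function('w')(-6), -1))) = Add(Mul(428, Pow(Mul(-2, Pow(-14, 2)), -1)), Mul(Add(4, Mul(8, -1)), Pow(-6, -1))) = Add(Mul(428, Pow(Mul(-2, 196), -1)), Mul(Add(4, -8), Rational(-1, 6))) = Add(Mul(428, Pow(-392, -1)), Mul(-4, Rational(-1, 6))) = Add(Mul(428, Rational(-1, 392)), Rational(2, 3)) = Add(Rational(-107, 98), Rational(2, 3)) = Rational(-125, 294)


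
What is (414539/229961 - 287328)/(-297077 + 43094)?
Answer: 66073819669/58406184663 ≈ 1.1313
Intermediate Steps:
(414539/229961 - 287328)/(-297077 + 43094) = (414539*(1/229961) - 287328)/(-253983) = (414539/229961 - 287328)*(-1/253983) = -66073819669/229961*(-1/253983) = 66073819669/58406184663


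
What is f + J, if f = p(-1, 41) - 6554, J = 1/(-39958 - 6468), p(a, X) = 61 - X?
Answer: -303347485/46426 ≈ -6534.0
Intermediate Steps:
J = -1/46426 (J = 1/(-46426) = -1/46426 ≈ -2.1540e-5)
f = -6534 (f = (61 - 1*41) - 6554 = (61 - 41) - 6554 = 20 - 6554 = -6534)
f + J = -6534 - 1/46426 = -303347485/46426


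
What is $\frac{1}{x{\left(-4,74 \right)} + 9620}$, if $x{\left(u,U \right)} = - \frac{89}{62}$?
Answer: $\frac{62}{596351} \approx 0.00010397$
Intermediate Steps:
$x{\left(u,U \right)} = - \frac{89}{62}$ ($x{\left(u,U \right)} = \left(-89\right) \frac{1}{62} = - \frac{89}{62}$)
$\frac{1}{x{\left(-4,74 \right)} + 9620} = \frac{1}{- \frac{89}{62} + 9620} = \frac{1}{\frac{596351}{62}} = \frac{62}{596351}$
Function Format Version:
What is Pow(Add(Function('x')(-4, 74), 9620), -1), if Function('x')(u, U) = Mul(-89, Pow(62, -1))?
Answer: Rational(62, 596351) ≈ 0.00010397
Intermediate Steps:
Function('x')(u, U) = Rational(-89, 62) (Function('x')(u, U) = Mul(-89, Rational(1, 62)) = Rational(-89, 62))
Pow(Add(Function('x')(-4, 74), 9620), -1) = Pow(Add(Rational(-89, 62), 9620), -1) = Pow(Rational(596351, 62), -1) = Rational(62, 596351)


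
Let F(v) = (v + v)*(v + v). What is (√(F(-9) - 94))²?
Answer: 230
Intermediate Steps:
F(v) = 4*v² (F(v) = (2*v)*(2*v) = 4*v²)
(√(F(-9) - 94))² = (√(4*(-9)² - 94))² = (√(4*81 - 94))² = (√(324 - 94))² = (√230)² = 230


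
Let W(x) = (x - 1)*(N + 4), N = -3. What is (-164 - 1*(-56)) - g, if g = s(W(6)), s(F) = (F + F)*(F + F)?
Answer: -208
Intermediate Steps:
W(x) = -1 + x (W(x) = (x - 1)*(-3 + 4) = (-1 + x)*1 = -1 + x)
s(F) = 4*F² (s(F) = (2*F)*(2*F) = 4*F²)
g = 100 (g = 4*(-1 + 6)² = 4*5² = 4*25 = 100)
(-164 - 1*(-56)) - g = (-164 - 1*(-56)) - 1*100 = (-164 + 56) - 100 = -108 - 100 = -208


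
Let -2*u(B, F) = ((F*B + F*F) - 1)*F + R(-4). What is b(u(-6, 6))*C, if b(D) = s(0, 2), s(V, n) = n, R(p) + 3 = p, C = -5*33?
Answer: -330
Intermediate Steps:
C = -165
R(p) = -3 + p
u(B, F) = 7/2 - F*(-1 + F**2 + B*F)/2 (u(B, F) = -(((F*B + F*F) - 1)*F + (-3 - 4))/2 = -(((B*F + F**2) - 1)*F - 7)/2 = -(((F**2 + B*F) - 1)*F - 7)/2 = -((-1 + F**2 + B*F)*F - 7)/2 = -(F*(-1 + F**2 + B*F) - 7)/2 = -(-7 + F*(-1 + F**2 + B*F))/2 = 7/2 - F*(-1 + F**2 + B*F)/2)
b(D) = 2
b(u(-6, 6))*C = 2*(-165) = -330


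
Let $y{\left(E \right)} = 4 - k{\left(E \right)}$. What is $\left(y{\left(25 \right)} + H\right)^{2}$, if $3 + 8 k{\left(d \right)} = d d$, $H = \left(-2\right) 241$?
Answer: $\frac{4941729}{16} \approx 3.0886 \cdot 10^{5}$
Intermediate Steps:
$H = -482$
$k{\left(d \right)} = - \frac{3}{8} + \frac{d^{2}}{8}$ ($k{\left(d \right)} = - \frac{3}{8} + \frac{d d}{8} = - \frac{3}{8} + \frac{d^{2}}{8}$)
$y{\left(E \right)} = \frac{35}{8} - \frac{E^{2}}{8}$ ($y{\left(E \right)} = 4 - \left(- \frac{3}{8} + \frac{E^{2}}{8}\right) = \frac{35}{8} - \frac{E^{2}}{8}$)
$\left(y{\left(25 \right)} + H\right)^{2} = \left(\left(\frac{35}{8} - \frac{25^{2}}{8}\right) - 482\right)^{2} = \left(\left(\frac{35}{8} - \frac{625}{8}\right) - 482\right)^{2} = \left(- \frac{295}{4} - 482\right)^{2} = \left(- \frac{2223}{4}\right)^{2} = \frac{4941729}{16}$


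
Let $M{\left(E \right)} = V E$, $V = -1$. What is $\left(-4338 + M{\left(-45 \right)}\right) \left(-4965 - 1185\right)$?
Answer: $26401950$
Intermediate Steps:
$M{\left(E \right)} = - E$
$\left(-4338 + M{\left(-45 \right)}\right) \left(-4965 - 1185\right) = \left(-4338 - -45\right) \left(-4965 - 1185\right) = \left(-4338 + 45\right) \left(-6150\right) = \left(-4293\right) \left(-6150\right) = 26401950$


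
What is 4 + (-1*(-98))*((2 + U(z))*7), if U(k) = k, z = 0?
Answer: 1376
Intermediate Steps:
4 + (-1*(-98))*((2 + U(z))*7) = 4 + (-1*(-98))*((2 + 0)*7) = 4 + 98*(2*7) = 4 + 98*14 = 4 + 1372 = 1376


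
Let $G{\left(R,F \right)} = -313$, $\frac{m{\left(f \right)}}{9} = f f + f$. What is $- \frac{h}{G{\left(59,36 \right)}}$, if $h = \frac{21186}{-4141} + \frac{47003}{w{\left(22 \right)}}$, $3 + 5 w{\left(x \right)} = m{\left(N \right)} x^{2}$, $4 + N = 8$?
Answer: $- \frac{872463647}{112915218561} \approx -0.0077267$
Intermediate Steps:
$N = 4$ ($N = -4 + 8 = 4$)
$m{\left(f \right)} = 9 f + 9 f^{2}$ ($m{\left(f \right)} = 9 \left(f f + f\right) = 9 \left(f^{2} + f\right) = 9 \left(f + f^{2}\right) = 9 f + 9 f^{2}$)
$w{\left(x \right)} = - \frac{3}{5} + 36 x^{2}$ ($w{\left(x \right)} = - \frac{3}{5} + \frac{9 \cdot 4 \left(1 + 4\right) x^{2}}{5} = - \frac{3}{5} + \frac{9 \cdot 4 \cdot 5 x^{2}}{5} = - \frac{3}{5} + \frac{180 x^{2}}{5} = - \frac{3}{5} + 36 x^{2}$)
$h = - \frac{872463647}{360751497}$ ($h = \frac{21186}{-4141} + \frac{47003}{- \frac{3}{5} + 36 \cdot 22^{2}} = 21186 \left(- \frac{1}{4141}\right) + \frac{47003}{- \frac{3}{5} + 36 \cdot 484} = - \frac{21186}{4141} + \frac{47003}{- \frac{3}{5} + 17424} = - \frac{21186}{4141} + \frac{47003}{\frac{87117}{5}} = - \frac{21186}{4141} + 47003 \cdot \frac{5}{87117} = - \frac{21186}{4141} + \frac{235015}{87117} = - \frac{872463647}{360751497} \approx -2.4185$)
$- \frac{h}{G{\left(59,36 \right)}} = - \frac{-872463647}{360751497 \left(-313\right)} = - \frac{\left(-872463647\right) \left(-1\right)}{360751497 \cdot 313} = \left(-1\right) \frac{872463647}{112915218561} = - \frac{872463647}{112915218561}$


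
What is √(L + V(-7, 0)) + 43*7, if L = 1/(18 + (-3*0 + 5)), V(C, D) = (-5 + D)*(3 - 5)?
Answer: 301 + √5313/23 ≈ 304.17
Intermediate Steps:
V(C, D) = 10 - 2*D (V(C, D) = (-5 + D)*(-2) = 10 - 2*D)
L = 1/23 (L = 1/(18 + (0 + 5)) = 1/(18 + 5) = 1/23 ≈ 0.043478)
√(L + V(-7, 0)) + 43*7 = √(1/23 + (10 - 2*0)) + 43*7 = √(1/23 + (10 + 0)) + 301 = √(1/23 + 10) + 301 = √(231/23) + 301 = √5313/23 + 301 = 301 + √5313/23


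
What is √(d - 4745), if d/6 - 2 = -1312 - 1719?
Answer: I*√22919 ≈ 151.39*I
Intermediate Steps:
d = -18174 (d = 12 + 6*(-1312 - 1719) = 12 + 6*(-3031) = 12 - 18186 = -18174)
√(d - 4745) = √(-18174 - 4745) = √(-22919) = I*√22919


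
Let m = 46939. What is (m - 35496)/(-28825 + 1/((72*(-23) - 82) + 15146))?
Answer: -153427744/386485599 ≈ -0.39698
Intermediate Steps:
(m - 35496)/(-28825 + 1/((72*(-23) - 82) + 15146)) = (46939 - 35496)/(-28825 + 1/((72*(-23) - 82) + 15146)) = 11443/(-28825 + 1/((-1656 - 82) + 15146)) = 11443/(-28825 + 1/(-1738 + 15146)) = 11443/(-28825 + 1/13408) = 11443/(-386485599/13408) = 11443*(-13408/386485599) = -153427744/386485599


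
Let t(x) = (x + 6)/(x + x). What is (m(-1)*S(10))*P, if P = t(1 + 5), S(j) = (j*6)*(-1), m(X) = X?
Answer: 60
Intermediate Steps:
t(x) = (6 + x)/(2*x) (t(x) = (6 + x)/((2*x)) = (6 + x)*(1/(2*x)) = (6 + x)/(2*x))
S(j) = -6*j (S(j) = (6*j)*(-1) = -6*j)
P = 1 (P = (6 + (1 + 5))/(2*(1 + 5)) = (1/2)*(6 + 6)/6 = (1/2)*(1/6)*12 = 1)
(m(-1)*S(10))*P = -(-6)*10*1 = -1*(-60)*1 = 60*1 = 60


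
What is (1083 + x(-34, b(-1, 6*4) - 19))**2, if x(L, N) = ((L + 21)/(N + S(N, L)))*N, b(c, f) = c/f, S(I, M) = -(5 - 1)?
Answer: 351599189764/305809 ≈ 1.1497e+6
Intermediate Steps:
S(I, M) = -4 (S(I, M) = -1*4 = -4)
x(L, N) = N*(21 + L)/(-4 + N) (x(L, N) = ((L + 21)/(N - 4))*N = ((21 + L)/(-4 + N))*N = N*(21 + L)/(-4 + N))
(1083 + x(-34, b(-1, 6*4) - 19))**2 = (1083 + (-1/(6*4) - 19)*(21 - 34)/(-4 + (-1/(6*4) - 19)))**2 = (1083 + (-1/24 - 19)*(-13)/(-4 + (-1/24 - 19)))**2 = (1083 - 457/24*(-13)/(-4 - 457/24))**2 = (1083 - 457/24*(-13)/(-553/24))**2 = (1083 - 457/24*(-24/553)*(-13))**2 = (1083 - 5941/553)**2 = (592958/553)**2 = 351599189764/305809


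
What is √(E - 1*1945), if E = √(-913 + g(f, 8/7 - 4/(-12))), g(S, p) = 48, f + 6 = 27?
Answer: √(-1945 + I*√865) ≈ 0.3334 + 44.103*I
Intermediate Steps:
f = 21 (f = -6 + 27 = 21)
E = I*√865 (E = √(-913 + 48) = √(-865) = I*√865 ≈ 29.411*I)
√(E - 1*1945) = √(I*√865 - 1*1945) = √(I*√865 - 1945) = √(-1945 + I*√865)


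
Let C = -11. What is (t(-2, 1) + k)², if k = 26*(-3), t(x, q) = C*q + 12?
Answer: 5929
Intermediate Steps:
t(x, q) = 12 - 11*q (t(x, q) = -11*q + 12 = 12 - 11*q)
k = -78
(t(-2, 1) + k)² = ((12 - 11*1) - 78)² = ((12 - 11) - 78)² = (1 - 78)² = (-77)² = 5929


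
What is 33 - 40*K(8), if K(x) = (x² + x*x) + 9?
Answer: -5447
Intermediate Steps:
K(x) = 9 + 2*x² (K(x) = (x² + x²) + 9 = 2*x² + 9 = 9 + 2*x²)
33 - 40*K(8) = 33 - 40*(9 + 2*8²) = 33 - 40*(9 + 2*64) = 33 - 40*(9 + 128) = 33 - 40*137 = 33 - 5480 = -5447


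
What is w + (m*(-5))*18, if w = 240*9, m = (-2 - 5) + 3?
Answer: 2520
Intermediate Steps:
m = -4 (m = -7 + 3 = -4)
w = 2160
w + (m*(-5))*18 = 2160 - 4*(-5)*18 = 2160 + 20*18 = 2160 + 360 = 2520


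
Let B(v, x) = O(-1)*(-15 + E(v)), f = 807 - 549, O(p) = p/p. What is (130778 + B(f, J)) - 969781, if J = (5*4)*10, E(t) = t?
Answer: -838760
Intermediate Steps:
J = 200 (J = 20*10 = 200)
O(p) = 1
f = 258
B(v, x) = -15 + v (B(v, x) = 1*(-15 + v) = -15 + v)
(130778 + B(f, J)) - 969781 = (130778 + (-15 + 258)) - 969781 = (130778 + 243) - 969781 = 131021 - 969781 = -838760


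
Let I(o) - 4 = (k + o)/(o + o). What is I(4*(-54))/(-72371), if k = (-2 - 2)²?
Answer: -241/3908034 ≈ -6.1668e-5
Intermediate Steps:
k = 16 (k = (-4)² = 16)
I(o) = 4 + (16 + o)/(2*o) (I(o) = 4 + (16 + o)/(o + o) = 4 + (16 + o)/((2*o)) = 4 + (16 + o)*(1/(2*o)) = 4 + (16 + o)/(2*o))
I(4*(-54))/(-72371) = (9/2 + 8/((4*(-54))))/(-72371) = (9/2 + 8/(-216))*(-1/72371) = (9/2 + 8*(-1/216))*(-1/72371) = (9/2 - 1/27)*(-1/72371) = (241/54)*(-1/72371) = -241/3908034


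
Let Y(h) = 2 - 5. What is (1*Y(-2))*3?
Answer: -9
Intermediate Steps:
Y(h) = -3
(1*Y(-2))*3 = (1*(-3))*3 = -3*3 = -9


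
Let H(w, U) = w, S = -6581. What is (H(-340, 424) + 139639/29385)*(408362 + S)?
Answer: -1319349831947/9795 ≈ -1.3470e+8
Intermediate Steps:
(H(-340, 424) + 139639/29385)*(408362 + S) = (-340 + 139639/29385)*(408362 - 6581) = (-340 + 139639*(1/29385))*401781 = (-340 + 139639/29385)*401781 = -9851261/29385*401781 = -1319349831947/9795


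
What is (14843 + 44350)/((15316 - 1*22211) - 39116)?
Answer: -19731/15337 ≈ -1.2865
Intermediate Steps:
(14843 + 44350)/((15316 - 1*22211) - 39116) = 59193/((15316 - 22211) - 39116) = 59193/(-6895 - 39116) = 59193/(-46011) = 59193*(-1/46011) = -19731/15337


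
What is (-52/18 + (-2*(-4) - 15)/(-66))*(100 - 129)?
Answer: 15979/198 ≈ 80.702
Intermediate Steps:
(-52/18 + (-2*(-4) - 15)/(-66))*(100 - 129) = (-52*1/18 + (8 - 15)*(-1/66))*(-29) = (-26/9 - 7*(-1/66))*(-29) = (-26/9 + 7/66)*(-29) = -551/198*(-29) = 15979/198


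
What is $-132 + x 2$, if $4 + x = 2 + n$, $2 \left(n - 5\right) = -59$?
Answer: $-185$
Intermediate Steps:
$n = - \frac{49}{2}$ ($n = 5 + \frac{1}{2} \left(-59\right) = 5 - \frac{59}{2} = - \frac{49}{2} \approx -24.5$)
$x = - \frac{53}{2}$ ($x = -4 + \left(2 - \frac{49}{2}\right) = -4 - \frac{45}{2} = - \frac{53}{2} \approx -26.5$)
$-132 + x 2 = -132 - 53 = -185$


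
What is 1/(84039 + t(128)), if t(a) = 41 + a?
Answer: 1/84208 ≈ 1.1875e-5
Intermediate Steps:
1/(84039 + t(128)) = 1/(84039 + (41 + 128)) = 1/(84039 + 169) = 1/84208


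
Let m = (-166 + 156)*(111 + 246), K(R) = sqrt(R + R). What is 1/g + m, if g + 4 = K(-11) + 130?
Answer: (-3570*sqrt(22) + 449819*I)/(sqrt(22) - 126*I) ≈ -3570.0 - 0.00029504*I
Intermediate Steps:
K(R) = sqrt(2)*sqrt(R) (K(R) = sqrt(2*R) = sqrt(2)*sqrt(R))
g = 126 + I*sqrt(22) (g = -4 + (sqrt(2)*sqrt(-11) + 130) = -4 + (sqrt(2)*(I*sqrt(11)) + 130) = -4 + (I*sqrt(22) + 130) = -4 + (130 + I*sqrt(22)) = 126 + I*sqrt(22) ≈ 126.0 + 4.6904*I)
m = -3570 (m = -10*357 = -3570)
1/g + m = 1/(126 + I*sqrt(22)) - 3570 = -3570 + 1/(126 + I*sqrt(22))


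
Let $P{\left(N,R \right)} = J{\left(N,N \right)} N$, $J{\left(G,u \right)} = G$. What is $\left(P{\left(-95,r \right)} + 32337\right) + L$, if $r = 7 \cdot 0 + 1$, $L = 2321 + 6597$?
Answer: $50280$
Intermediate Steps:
$L = 8918$
$r = 1$ ($r = 0 + 1 = 1$)
$P{\left(N,R \right)} = N^{2}$ ($P{\left(N,R \right)} = N N = N^{2}$)
$\left(P{\left(-95,r \right)} + 32337\right) + L = \left(\left(-95\right)^{2} + 32337\right) + 8918 = \left(9025 + 32337\right) + 8918 = 41362 + 8918 = 50280$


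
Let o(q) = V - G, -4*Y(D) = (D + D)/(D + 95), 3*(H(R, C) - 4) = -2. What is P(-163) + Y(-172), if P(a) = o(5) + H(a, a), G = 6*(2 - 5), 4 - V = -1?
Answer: 5825/231 ≈ 25.216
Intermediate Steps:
V = 5 (V = 4 - 1*(-1) = 4 + 1 = 5)
H(R, C) = 10/3 (H(R, C) = 4 + (⅓)*(-2) = 4 - ⅔ = 10/3)
Y(D) = -D/(2*(95 + D)) (Y(D) = -(D + D)/(4*(D + 95)) = -2*D/(4*(95 + D)) = -D/(2*(95 + D)))
G = -18 (G = 6*(-3) = -18)
o(q) = 23 (o(q) = 5 - 1*(-18) = 5 + 18 = 23)
P(a) = 79/3 (P(a) = 23 + 10/3 = 79/3)
P(-163) + Y(-172) = 79/3 - 1*(-172)/(190 + 2*(-172)) = 79/3 - 1*(-172)/(190 - 344) = 79/3 - 1*(-172)/(-154) = 79/3 - 1*(-172)*(-1/154) = 79/3 - 86/77 = 5825/231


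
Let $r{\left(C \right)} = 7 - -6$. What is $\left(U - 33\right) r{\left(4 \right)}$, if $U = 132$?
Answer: $1287$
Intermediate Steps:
$r{\left(C \right)} = 13$ ($r{\left(C \right)} = 7 + 6 = 13$)
$\left(U - 33\right) r{\left(4 \right)} = \left(132 - 33\right) 13 = 99 \cdot 13 = 1287$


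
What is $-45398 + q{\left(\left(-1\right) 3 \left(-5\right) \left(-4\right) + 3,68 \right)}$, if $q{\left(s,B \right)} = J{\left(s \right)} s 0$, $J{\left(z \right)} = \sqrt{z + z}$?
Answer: $-45398$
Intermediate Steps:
$J{\left(z \right)} = \sqrt{2} \sqrt{z}$ ($J{\left(z \right)} = \sqrt{2 z} = \sqrt{2} \sqrt{z}$)
$q{\left(s,B \right)} = 0$ ($q{\left(s,B \right)} = \sqrt{2} \sqrt{s} s 0 = \sqrt{2} \sqrt{s} 0 = 0$)
$-45398 + q{\left(\left(-1\right) 3 \left(-5\right) \left(-4\right) + 3,68 \right)} = -45398 + 0 = -45398$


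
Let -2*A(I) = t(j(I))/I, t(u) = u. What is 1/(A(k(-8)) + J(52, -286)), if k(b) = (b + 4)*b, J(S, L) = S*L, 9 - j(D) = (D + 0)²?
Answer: -64/950793 ≈ -6.7312e-5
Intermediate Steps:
j(D) = 9 - D² (j(D) = 9 - (D + 0)² = 9 - D²)
J(S, L) = L*S
k(b) = b*(4 + b) (k(b) = (4 + b)*b = b*(4 + b))
A(I) = -(9 - I²)/(2*I)
1/(A(k(-8)) + J(52, -286)) = 1/((-9 + (-8*(4 - 8))²)/(2*((-8*(4 - 8)))) - 286*52) = 1/((-9 + (-8*(-4))²)/(2*((-8*(-4)))) - 14872) = 1/((½)*(-9 + 32²)/32 - 14872) = 1/((½)*(1/32)*(-9 + 1024) - 14872) = 1/((½)*(1/32)*1015 - 14872) = 1/(1015/64 - 14872) = 1/(-950793/64) = -64/950793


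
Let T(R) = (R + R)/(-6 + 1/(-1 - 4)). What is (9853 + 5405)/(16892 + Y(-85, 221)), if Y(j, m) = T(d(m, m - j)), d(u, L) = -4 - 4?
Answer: 236499/261866 ≈ 0.90313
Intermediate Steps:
d(u, L) = -8
T(R) = -10*R/31 (T(R) = (2*R)/(-6 + 1/(-5)) = (2*R)/(-6 - ⅕) = (2*R)/(-31/5) = (2*R)*(-5/31) = -10*R/31)
Y(j, m) = 80/31 (Y(j, m) = -10/31*(-8) = 80/31)
(9853 + 5405)/(16892 + Y(-85, 221)) = (9853 + 5405)/(16892 + 80/31) = 15258/(523732/31) = 15258*(31/523732) = 236499/261866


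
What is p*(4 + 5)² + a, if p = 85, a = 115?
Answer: 7000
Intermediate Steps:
p*(4 + 5)² + a = 85*(4 + 5)² + 115 = 85*9² + 115 = 85*81 + 115 = 6885 + 115 = 7000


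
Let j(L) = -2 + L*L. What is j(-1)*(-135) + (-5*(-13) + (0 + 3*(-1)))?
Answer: 197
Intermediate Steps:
j(L) = -2 + L²
j(-1)*(-135) + (-5*(-13) + (0 + 3*(-1))) = (-2 + (-1)²)*(-135) + (-5*(-13) + (0 + 3*(-1))) = (-2 + 1)*(-135) + (65 + (0 - 3)) = -1*(-135) + (65 - 3) = 135 + 62 = 197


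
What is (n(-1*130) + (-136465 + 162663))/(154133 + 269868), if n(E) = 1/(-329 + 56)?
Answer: 7152053/115752273 ≈ 0.061788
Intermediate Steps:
n(E) = -1/273 (n(E) = 1/(-273) = -1/273)
(n(-1*130) + (-136465 + 162663))/(154133 + 269868) = (-1/273 + (-136465 + 162663))/(154133 + 269868) = (-1/273 + 26198)/424001 = (7152053/273)*(1/424001) = 7152053/115752273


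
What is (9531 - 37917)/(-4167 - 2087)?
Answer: 14193/3127 ≈ 4.5389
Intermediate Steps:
(9531 - 37917)/(-4167 - 2087) = -28386/(-6254) = -28386*(-1/6254) = 14193/3127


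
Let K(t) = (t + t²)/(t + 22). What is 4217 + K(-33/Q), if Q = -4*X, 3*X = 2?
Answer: 844363/200 ≈ 4221.8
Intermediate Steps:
X = ⅔ (X = (⅓)*2 = ⅔ ≈ 0.66667)
Q = -8/3 (Q = -4*⅔ = -8/3 ≈ -2.6667)
K(t) = (t + t²)/(22 + t)
4217 + K(-33/Q) = 4217 + (-33/(-8/3))*(1 - 33/(-8/3))/(22 - 33/(-8/3)) = 4217 + (-33*(-3/8))*(1 - 33*(-3/8))/(22 - 33*(-3/8)) = 4217 + 99*(1 + 99/8)/(8*(22 + 99/8)) = 4217 + (99/8)*(107/8)/(275/8) = 4217 + (99/8)*(8/275)*(107/8) = 4217 + 963/200 = 844363/200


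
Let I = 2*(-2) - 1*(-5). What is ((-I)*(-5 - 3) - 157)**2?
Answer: 22201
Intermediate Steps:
I = 1 (I = -4 + 5 = 1)
((-I)*(-5 - 3) - 157)**2 = ((-1*1)*(-5 - 3) - 157)**2 = (-1*(-8) - 157)**2 = (8 - 157)**2 = (-149)**2 = 22201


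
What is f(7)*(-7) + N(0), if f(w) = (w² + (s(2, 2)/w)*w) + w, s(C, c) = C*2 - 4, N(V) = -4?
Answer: -396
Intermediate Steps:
s(C, c) = -4 + 2*C (s(C, c) = 2*C - 4 = -4 + 2*C)
f(w) = w + w² (f(w) = (w² + ((-4 + 2*2)/w)*w) + w = (w² + ((-4 + 4)/w)*w) + w = (w² + (0/w)*w) + w = (w² + 0*w) + w = (w² + 0) + w = w² + w = w + w²)
f(7)*(-7) + N(0) = (7*(1 + 7))*(-7) - 4 = (7*8)*(-7) - 4 = 56*(-7) - 4 = -392 - 4 = -396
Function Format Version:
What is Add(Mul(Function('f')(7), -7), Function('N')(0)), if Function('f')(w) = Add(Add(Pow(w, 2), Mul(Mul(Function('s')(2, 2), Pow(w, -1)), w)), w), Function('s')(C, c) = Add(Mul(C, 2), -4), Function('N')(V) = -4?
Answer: -396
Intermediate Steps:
Function('s')(C, c) = Add(-4, Mul(2, C)) (Function('s')(C, c) = Add(Mul(2, C), -4) = Add(-4, Mul(2, C)))
Function('f')(w) = Add(w, Pow(w, 2)) (Function('f')(w) = Add(Add(Pow(w, 2), Mul(Mul(Add(-4, Mul(2, 2)), Pow(w, -1)), w)), w) = Add(Add(Pow(w, 2), Mul(Mul(Add(-4, 4), Pow(w, -1)), w)), w) = Add(Add(Pow(w, 2), Mul(Mul(0, Pow(w, -1)), w)), w) = Add(Add(Pow(w, 2), Mul(0, w)), w) = Add(Add(Pow(w, 2), 0), w) = Add(Pow(w, 2), w) = Add(w, Pow(w, 2)))
Add(Mul(Function('f')(7), -7), Function('N')(0)) = Add(Mul(Mul(7, Add(1, 7)), -7), -4) = Add(Mul(Mul(7, 8), -7), -4) = Add(Mul(56, -7), -4) = Add(-392, -4) = -396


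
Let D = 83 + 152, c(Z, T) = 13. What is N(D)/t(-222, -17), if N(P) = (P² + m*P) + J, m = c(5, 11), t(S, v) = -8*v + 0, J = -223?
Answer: 58057/136 ≈ 426.89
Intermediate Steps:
t(S, v) = -8*v
m = 13
D = 235
N(P) = -223 + P² + 13*P (N(P) = (P² + 13*P) - 223 = -223 + P² + 13*P)
N(D)/t(-222, -17) = (-223 + 235² + 13*235)/((-8*(-17))) = (-223 + 55225 + 3055)/136 = 58057*(1/136) = 58057/136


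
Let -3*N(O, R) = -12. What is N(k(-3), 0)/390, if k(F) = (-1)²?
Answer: 2/195 ≈ 0.010256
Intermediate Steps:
k(F) = 1
N(O, R) = 4 (N(O, R) = -⅓*(-12) = 4)
N(k(-3), 0)/390 = 4/390 = 4*(1/390) = 2/195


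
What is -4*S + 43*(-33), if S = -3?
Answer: -1407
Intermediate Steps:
-4*S + 43*(-33) = -4*(-3) + 43*(-33) = 12 - 1419 = -1407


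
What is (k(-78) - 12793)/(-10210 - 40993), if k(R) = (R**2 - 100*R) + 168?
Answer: -1259/51203 ≈ -0.024588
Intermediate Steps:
k(R) = 168 + R**2 - 100*R
(k(-78) - 12793)/(-10210 - 40993) = ((168 + (-78)**2 - 100*(-78)) - 12793)/(-10210 - 40993) = ((168 + 6084 + 7800) - 12793)/(-51203) = (14052 - 12793)*(-1/51203) = 1259*(-1/51203) = -1259/51203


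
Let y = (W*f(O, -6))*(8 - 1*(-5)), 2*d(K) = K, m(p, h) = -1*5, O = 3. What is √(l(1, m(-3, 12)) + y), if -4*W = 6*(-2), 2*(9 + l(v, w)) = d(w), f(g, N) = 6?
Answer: √895/2 ≈ 14.958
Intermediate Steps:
m(p, h) = -5
d(K) = K/2
l(v, w) = -9 + w/4 (l(v, w) = -9 + (w/2)/2 = -9 + w/4)
W = 3 (W = -3*(-2)/2 = -¼*(-12) = 3)
y = 234 (y = (3*6)*(8 - 1*(-5)) = 18*(8 + 5) = 18*13 = 234)
√(l(1, m(-3, 12)) + y) = √((-9 + (¼)*(-5)) + 234) = √((-9 - 5/4) + 234) = √(-41/4 + 234) = √(895/4) = √895/2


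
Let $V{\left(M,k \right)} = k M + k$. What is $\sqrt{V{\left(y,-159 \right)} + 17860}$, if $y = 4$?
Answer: $\sqrt{17065} \approx 130.63$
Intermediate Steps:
$V{\left(M,k \right)} = k + M k$ ($V{\left(M,k \right)} = M k + k = k + M k$)
$\sqrt{V{\left(y,-159 \right)} + 17860} = \sqrt{- 159 \left(1 + 4\right) + 17860} = \sqrt{\left(-159\right) 5 + 17860} = \sqrt{-795 + 17860} = \sqrt{17065}$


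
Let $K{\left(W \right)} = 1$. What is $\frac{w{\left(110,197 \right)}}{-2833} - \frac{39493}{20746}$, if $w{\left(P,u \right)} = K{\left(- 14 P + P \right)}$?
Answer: $- \frac{111904415}{58773418} \approx -1.904$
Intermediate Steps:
$w{\left(P,u \right)} = 1$
$\frac{w{\left(110,197 \right)}}{-2833} - \frac{39493}{20746} = 1 \frac{1}{-2833} - \frac{39493}{20746} = 1 \left(- \frac{1}{2833}\right) - \frac{39493}{20746} = - \frac{1}{2833} - \frac{39493}{20746} = - \frac{111904415}{58773418}$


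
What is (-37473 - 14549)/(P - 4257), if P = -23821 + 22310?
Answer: 26011/2884 ≈ 9.0191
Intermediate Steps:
P = -1511
(-37473 - 14549)/(P - 4257) = (-37473 - 14549)/(-1511 - 4257) = -52022/(-5768) = -52022*(-1/5768) = 26011/2884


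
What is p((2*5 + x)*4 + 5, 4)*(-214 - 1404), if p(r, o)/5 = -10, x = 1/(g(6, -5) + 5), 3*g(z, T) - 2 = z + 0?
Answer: 80900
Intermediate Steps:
g(z, T) = 2/3 + z/3 (g(z, T) = 2/3 + (z + 0)/3 = 2/3 + z/3)
x = 3/23 (x = 1/((2/3 + (1/3)*6) + 5) = 1/((2/3 + 2) + 5) = 1/(8/3 + 5) = 1/(23/3) = 3/23 ≈ 0.13043)
p(r, o) = -50 (p(r, o) = 5*(-10) = -50)
p((2*5 + x)*4 + 5, 4)*(-214 - 1404) = -50*(-214 - 1404) = -50*(-1618) = 80900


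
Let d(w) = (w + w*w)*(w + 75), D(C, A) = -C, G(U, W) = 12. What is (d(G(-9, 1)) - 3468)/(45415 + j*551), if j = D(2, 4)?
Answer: 3368/14771 ≈ 0.22801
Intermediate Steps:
j = -2 (j = -1*2 = -2)
d(w) = (75 + w)*(w + w²) (d(w) = (w + w²)*(75 + w) = (75 + w)*(w + w²))
(d(G(-9, 1)) - 3468)/(45415 + j*551) = (12*(75 + 12² + 76*12) - 3468)/(45415 - 2*551) = (12*(75 + 144 + 912) - 3468)/(45415 - 1102) = (12*1131 - 3468)/44313 = (13572 - 3468)*(1/44313) = 10104*(1/44313) = 3368/14771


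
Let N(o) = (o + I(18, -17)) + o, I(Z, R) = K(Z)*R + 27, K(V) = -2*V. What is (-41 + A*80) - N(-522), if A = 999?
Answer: 80284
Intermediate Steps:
I(Z, R) = 27 - 2*R*Z (I(Z, R) = (-2*Z)*R + 27 = -2*R*Z + 27 = 27 - 2*R*Z)
N(o) = 639 + 2*o (N(o) = (o + (27 - 2*(-17)*18)) + o = (o + (27 + 612)) + o = (o + 639) + o = (639 + o) + o = 639 + 2*o)
(-41 + A*80) - N(-522) = (-41 + 999*80) - (639 + 2*(-522)) = (-41 + 79920) - (639 - 1044) = 79879 - 1*(-405) = 79879 + 405 = 80284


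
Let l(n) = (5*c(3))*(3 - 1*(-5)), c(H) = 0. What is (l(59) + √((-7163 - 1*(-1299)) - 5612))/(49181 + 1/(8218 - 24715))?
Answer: 16497*I*√2869/405669478 ≈ 0.0021782*I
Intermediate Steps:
l(n) = 0 (l(n) = (5*0)*(3 - 1*(-5)) = 0*(3 + 5) = 0*8 = 0)
(l(59) + √((-7163 - 1*(-1299)) - 5612))/(49181 + 1/(8218 - 24715)) = (0 + √((-7163 - 1*(-1299)) - 5612))/(49181 + 1/(8218 - 24715)) = (0 + √((-7163 + 1299) - 5612))/(49181 + 1/(-16497)) = (0 + √(-5864 - 5612))/(49181 - 1/16497) = (0 + √(-11476))/(811338956/16497) = (0 + 2*I*√2869)*(16497/811338956) = (2*I*√2869)*(16497/811338956) = 16497*I*√2869/405669478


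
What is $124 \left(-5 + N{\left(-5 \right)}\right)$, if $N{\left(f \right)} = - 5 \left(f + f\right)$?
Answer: $5580$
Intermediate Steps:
$N{\left(f \right)} = - 10 f$ ($N{\left(f \right)} = - 5 \cdot 2 f = - 10 f$)
$124 \left(-5 + N{\left(-5 \right)}\right) = 124 \left(-5 - -50\right) = 124 \left(-5 + 50\right) = 124 \cdot 45 = 5580$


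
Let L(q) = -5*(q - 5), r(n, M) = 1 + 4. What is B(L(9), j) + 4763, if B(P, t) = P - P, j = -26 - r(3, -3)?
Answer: 4763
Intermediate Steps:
r(n, M) = 5
L(q) = 25 - 5*q (L(q) = -5*(-5 + q) = 25 - 5*q)
j = -31 (j = -26 - 1*5 = -26 - 5 = -31)
B(P, t) = 0
B(L(9), j) + 4763 = 0 + 4763 = 4763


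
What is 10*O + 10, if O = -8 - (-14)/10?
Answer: -56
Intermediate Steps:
O = -33/5 (O = -8 - (-14)/10 = -8 - 1*(-7/5) = -8 + 7/5 = -33/5 ≈ -6.6000)
10*O + 10 = 10*(-33/5) + 10 = -66 + 10 = -56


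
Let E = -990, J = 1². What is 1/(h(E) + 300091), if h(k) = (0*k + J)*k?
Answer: 1/299101 ≈ 3.3434e-6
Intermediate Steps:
J = 1
h(k) = k (h(k) = (0*k + 1)*k = (0 + 1)*k = 1*k = k)
1/(h(E) + 300091) = 1/(-990 + 300091) = 1/299101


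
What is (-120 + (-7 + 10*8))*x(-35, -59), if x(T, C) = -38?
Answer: 1786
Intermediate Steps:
(-120 + (-7 + 10*8))*x(-35, -59) = (-120 + (-7 + 10*8))*(-38) = (-120 + (-7 + 80))*(-38) = (-120 + 73)*(-38) = -47*(-38) = 1786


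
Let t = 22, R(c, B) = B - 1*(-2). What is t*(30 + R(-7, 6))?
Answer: 836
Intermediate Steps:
R(c, B) = 2 + B (R(c, B) = B + 2 = 2 + B)
t*(30 + R(-7, 6)) = 22*(30 + (2 + 6)) = 22*(30 + 8) = 22*38 = 836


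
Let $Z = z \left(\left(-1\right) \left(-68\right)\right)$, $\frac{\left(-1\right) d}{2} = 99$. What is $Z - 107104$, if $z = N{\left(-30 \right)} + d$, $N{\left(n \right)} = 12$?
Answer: $-119752$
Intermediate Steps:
$d = -198$ ($d = \left(-2\right) 99 = -198$)
$z = -186$ ($z = 12 - 198 = -186$)
$Z = -12648$ ($Z = - 186 \left(\left(-1\right) \left(-68\right)\right) = \left(-186\right) 68 = -12648$)
$Z - 107104 = -12648 - 107104 = -119752$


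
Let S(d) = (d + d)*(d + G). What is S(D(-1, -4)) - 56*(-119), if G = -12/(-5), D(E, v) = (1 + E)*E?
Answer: 6664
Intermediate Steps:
D(E, v) = E*(1 + E)
G = 12/5 (G = -12*(-1/5) = 12/5 ≈ 2.4000)
S(d) = 2*d*(12/5 + d) (S(d) = (d + d)*(d + 12/5) = (2*d)*(12/5 + d) = 2*d*(12/5 + d))
S(D(-1, -4)) - 56*(-119) = 2*(-(1 - 1))*(12 + 5*(-(1 - 1)))/5 - 56*(-119) = 2*(-1*0)*(12 + 5*(-1*0))/5 + 6664 = (2/5)*0*(12 + 5*0) + 6664 = (2/5)*0*(12 + 0) + 6664 = (2/5)*0*12 + 6664 = 0 + 6664 = 6664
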